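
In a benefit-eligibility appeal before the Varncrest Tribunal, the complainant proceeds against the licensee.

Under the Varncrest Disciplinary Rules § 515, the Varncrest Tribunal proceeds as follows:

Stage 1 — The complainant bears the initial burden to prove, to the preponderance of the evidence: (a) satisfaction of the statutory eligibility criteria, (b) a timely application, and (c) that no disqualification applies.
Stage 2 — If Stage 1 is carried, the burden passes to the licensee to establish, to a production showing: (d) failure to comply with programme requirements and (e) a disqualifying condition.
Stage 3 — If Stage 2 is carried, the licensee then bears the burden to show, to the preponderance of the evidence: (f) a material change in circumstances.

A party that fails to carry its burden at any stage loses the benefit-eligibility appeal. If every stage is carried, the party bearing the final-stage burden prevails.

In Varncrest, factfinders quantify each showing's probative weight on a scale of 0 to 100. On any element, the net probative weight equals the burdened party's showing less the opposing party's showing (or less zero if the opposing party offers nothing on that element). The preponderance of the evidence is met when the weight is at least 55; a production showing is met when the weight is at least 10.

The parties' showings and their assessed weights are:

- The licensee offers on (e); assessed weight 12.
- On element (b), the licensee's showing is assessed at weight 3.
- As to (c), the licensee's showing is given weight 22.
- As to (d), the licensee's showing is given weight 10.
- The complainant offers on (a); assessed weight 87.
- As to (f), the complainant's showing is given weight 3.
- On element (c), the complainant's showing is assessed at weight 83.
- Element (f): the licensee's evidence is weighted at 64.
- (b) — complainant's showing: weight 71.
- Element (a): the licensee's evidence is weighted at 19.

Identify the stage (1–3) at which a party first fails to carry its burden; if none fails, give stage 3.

stage 3

Stage 1 (complainant, the preponderance of the evidence, weight is at least 55): (a) net 87−19=68 ≥ 55 — meets; (b) net 71−3=68 ≥ 55 — meets; (c) net 83−22=61 ≥ 55 — meets.
  All elements met. The burden passes to the licensee.
Stage 2 (licensee, a production showing, weight is at least 10): (d) 10 ≥ 10 — meets; (e) 12 ≥ 10 — meets.
  Stage 2 carried; the burden remains with the licensee.
Stage 3 (licensee, the preponderance of the evidence, weight is at least 55): (f) net 64−3=61 ≥ 55 — meets.
  Stage 3 carried; the final stage is satisfied.
With every stage satisfied, the licensee prevails.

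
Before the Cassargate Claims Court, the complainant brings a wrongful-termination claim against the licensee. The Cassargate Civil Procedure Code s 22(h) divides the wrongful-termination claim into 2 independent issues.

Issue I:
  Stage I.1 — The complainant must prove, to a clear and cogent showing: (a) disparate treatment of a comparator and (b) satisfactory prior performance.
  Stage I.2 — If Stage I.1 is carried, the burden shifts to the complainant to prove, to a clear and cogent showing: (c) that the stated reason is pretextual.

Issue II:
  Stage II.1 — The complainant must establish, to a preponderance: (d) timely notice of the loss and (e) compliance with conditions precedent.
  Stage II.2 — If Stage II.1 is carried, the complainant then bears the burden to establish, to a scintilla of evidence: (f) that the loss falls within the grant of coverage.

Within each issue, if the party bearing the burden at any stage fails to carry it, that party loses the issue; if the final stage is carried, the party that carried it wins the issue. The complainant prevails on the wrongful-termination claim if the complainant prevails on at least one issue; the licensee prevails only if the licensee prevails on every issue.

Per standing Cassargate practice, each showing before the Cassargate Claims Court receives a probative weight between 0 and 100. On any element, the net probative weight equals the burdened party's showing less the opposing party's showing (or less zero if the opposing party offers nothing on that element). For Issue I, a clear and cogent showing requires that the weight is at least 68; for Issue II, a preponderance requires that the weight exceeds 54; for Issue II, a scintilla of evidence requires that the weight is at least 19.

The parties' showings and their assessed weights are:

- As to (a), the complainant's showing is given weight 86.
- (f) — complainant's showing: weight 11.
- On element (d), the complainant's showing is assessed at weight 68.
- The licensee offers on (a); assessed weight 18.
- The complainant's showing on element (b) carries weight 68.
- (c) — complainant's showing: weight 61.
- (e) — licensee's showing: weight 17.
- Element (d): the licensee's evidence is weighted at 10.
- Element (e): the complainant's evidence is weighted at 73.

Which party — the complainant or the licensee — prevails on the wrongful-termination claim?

— Issue I —
Stage I.1 (complainant, a clear and cogent showing, weight is at least 68): (a) net 86−18=68 ≥ 68 — meets; (b) 68 ≥ 68 — meets.
  Stage I.1 is satisfied; the complainant continues to bear the burden.
Stage I.2 (complainant, a clear and cogent showing, weight is at least 68): (c) 61 < 68 — fails.
  Stage I.2 not carried; the complainant fails its burden.
So the licensee prevails on this issue.
— Issue II —
Stage II.1 (complainant, a preponderance, weight exceeds 54): (d) net 68−10=58 > 54 — meets; (e) net 73−17=56 > 54 — meets.
  All elements met. The complainant retains the burden for Stage II.2.
Stage II.2 (complainant, a scintilla of evidence, weight is at least 19): (f) 11 < 19 — fails.
  Not every element is met, so the complainant fails to carry Stage II.2.
The licensee prevails on this issue.
Per-issue: Issue I → licensee; Issue II → licensee. The complainant must prevail on at least one issue; overall, the licensee prevails.

licensee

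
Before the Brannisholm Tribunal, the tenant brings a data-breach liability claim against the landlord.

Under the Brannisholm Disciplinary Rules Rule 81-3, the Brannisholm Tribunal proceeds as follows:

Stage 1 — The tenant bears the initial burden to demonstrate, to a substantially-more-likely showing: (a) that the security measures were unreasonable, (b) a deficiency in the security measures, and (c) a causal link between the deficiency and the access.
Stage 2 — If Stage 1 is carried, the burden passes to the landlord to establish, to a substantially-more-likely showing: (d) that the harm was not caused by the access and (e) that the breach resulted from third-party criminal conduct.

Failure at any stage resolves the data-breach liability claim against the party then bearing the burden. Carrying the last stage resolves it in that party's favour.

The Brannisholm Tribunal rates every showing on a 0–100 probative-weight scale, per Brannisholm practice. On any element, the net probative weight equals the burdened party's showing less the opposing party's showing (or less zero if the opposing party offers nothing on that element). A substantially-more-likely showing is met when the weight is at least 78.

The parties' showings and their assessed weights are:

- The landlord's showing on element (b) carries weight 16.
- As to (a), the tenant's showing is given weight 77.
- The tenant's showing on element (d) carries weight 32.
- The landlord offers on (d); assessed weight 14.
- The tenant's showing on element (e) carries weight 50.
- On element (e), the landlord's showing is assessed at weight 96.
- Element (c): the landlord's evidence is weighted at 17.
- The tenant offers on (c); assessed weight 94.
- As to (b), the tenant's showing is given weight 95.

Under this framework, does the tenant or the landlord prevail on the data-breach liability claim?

landlord

At Stage 1 the tenant must meet a substantially-more-likely showing (weight is at least 78): on (a) the weight is 77, < 78, so (a) does not meet the standard; on (b) the weight is 95 less the opposing 16 gives net 79, ≥ 78, so (b) meets the standard; on (c) the weight is 94 less the opposing 17 gives net 77, which does not reach 78, so (c) does not meet the standard.
  The tenant does not carry Stage 1.
The analysis ends at Stage 1; the landlord prevails.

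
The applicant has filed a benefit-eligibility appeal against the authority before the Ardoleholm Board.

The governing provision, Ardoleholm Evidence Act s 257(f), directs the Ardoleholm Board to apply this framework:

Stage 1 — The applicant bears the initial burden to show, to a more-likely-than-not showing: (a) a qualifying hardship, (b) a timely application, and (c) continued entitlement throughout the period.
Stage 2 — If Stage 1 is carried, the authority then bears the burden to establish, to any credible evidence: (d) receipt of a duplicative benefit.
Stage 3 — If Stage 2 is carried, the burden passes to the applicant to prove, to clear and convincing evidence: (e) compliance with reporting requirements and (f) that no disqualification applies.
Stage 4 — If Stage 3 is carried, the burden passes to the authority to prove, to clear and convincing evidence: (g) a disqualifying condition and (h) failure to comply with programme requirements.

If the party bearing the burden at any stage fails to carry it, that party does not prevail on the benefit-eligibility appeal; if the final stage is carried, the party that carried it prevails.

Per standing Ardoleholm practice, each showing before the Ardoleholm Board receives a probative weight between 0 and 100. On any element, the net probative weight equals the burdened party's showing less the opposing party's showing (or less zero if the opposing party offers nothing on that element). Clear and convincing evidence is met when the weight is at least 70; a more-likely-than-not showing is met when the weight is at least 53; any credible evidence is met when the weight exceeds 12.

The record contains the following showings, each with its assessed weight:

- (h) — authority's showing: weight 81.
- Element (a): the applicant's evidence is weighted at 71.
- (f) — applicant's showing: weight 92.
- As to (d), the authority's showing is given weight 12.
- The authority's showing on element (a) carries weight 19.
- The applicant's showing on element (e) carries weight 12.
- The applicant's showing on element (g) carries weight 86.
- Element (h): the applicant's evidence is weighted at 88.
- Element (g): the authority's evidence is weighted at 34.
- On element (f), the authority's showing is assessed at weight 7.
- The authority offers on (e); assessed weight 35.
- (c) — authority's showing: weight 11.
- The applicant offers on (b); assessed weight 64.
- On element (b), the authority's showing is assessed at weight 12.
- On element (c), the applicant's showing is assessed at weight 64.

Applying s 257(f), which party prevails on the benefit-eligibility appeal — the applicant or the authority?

authority

At Stage 1 the applicant must meet a more-likely-than-not showing (weight is at least 53): on (a) the weight is 71 less the opposing 19 gives net 52, < 53, so (a) does not meet the standard; on (b) the weight is 64 less the opposing 12 gives net 52, which does not reach 53, so (b) does not meet the standard; on (c) the weight is 64 less the opposing 11 gives net 53, ≥ 53, so (c) meets the standard.
  The applicant does not carry Stage 1.
The analysis ends at Stage 1; the authority prevails.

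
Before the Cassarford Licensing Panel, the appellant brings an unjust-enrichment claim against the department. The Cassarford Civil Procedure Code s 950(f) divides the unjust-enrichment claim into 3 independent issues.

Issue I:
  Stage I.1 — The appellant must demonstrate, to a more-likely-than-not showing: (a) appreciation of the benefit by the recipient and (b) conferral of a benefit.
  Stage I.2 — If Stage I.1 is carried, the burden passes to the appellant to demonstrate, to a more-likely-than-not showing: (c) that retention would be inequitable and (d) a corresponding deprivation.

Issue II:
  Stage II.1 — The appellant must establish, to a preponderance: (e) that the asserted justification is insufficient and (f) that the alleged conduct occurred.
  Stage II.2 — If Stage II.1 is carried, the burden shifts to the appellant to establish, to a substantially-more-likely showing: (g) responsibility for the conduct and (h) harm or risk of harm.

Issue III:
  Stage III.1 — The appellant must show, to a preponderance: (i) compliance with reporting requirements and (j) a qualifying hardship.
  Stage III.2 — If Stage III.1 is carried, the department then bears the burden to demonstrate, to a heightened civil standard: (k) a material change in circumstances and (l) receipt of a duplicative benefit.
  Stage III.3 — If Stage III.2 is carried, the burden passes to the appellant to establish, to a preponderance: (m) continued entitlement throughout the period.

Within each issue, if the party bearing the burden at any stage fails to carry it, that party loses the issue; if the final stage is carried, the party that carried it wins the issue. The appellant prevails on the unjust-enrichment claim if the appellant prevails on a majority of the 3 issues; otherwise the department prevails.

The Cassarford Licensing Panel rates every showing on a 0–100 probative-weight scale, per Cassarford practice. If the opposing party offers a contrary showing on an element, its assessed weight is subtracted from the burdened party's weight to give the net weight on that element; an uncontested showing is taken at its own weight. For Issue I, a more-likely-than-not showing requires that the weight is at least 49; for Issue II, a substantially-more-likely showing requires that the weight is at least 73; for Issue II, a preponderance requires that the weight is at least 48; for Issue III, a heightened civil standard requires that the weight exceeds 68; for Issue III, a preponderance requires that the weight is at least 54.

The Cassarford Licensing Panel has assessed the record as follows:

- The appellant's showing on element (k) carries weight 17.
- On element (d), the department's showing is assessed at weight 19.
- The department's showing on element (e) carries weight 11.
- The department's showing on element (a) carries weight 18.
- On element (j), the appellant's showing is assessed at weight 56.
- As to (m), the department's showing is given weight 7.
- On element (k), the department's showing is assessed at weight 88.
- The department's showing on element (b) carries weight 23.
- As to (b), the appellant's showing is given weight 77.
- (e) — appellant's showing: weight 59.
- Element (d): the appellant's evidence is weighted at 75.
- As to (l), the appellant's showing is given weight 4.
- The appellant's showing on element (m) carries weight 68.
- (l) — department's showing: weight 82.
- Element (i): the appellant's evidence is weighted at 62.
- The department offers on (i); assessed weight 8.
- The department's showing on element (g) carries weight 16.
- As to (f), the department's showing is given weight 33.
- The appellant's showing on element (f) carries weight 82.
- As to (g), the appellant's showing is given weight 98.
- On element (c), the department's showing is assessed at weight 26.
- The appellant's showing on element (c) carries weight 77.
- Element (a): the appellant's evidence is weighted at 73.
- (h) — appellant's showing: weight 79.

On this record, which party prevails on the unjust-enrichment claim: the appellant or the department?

— Issue I —
Stage I.1 (appellant, a more-likely-than-not showing, weight is at least 49): (a) net 73−18=55 ≥ 49 — meets; (b) net 77−23=54 ≥ 49 — meets.
  All elements met. The appellant retains the burden for Stage I.2.
Stage I.2 (appellant, a more-likely-than-not showing, weight is at least 49): (c) net 77−26=51 ≥ 49 — meets; (d) net 75−19=56 ≥ 49 — meets.
  All elements met at the final stage.
Every stage carried; the appellant prevails on this issue.
— Issue II —
At Stage II.1 the appellant must meet a preponderance (weight is at least 48): on (e) the weight is 59 less the opposing 11 gives net 48, ≥ 48, so (e) meets the standard; on (f) the weight is 82 less the opposing 33 gives net 49, which does reach 48, so (f) meets the standard.
  All elements met. The appellant retains the burden for Stage II.2.
At Stage II.2 the appellant must meet a substantially-more-likely showing (weight is at least 73): on (g) the weight is 98 less the opposing 16 gives net 82, ≥ 73, so (g) meets the standard; on (h) the weight is 79, ≥ 73, so (h) meets the standard.
  All elements met at the final stage.
Every stage carried; the appellant prevails on this issue.
— Issue III —
Stage III.1 (appellant, a preponderance, weight is at least 54): (i) net 62−8=54 ≥ 54 — meets; (j) 56 ≥ 54 — meets.
  Stage III.1 carried; the burden shifts to the department.
Stage III.2 (department, a heightened civil standard, weight exceeds 68): (k) net 88−17=71 > 68 — meets; (l) net 82−4=78 > 68 — meets.
  Stage III.2 carried; the burden shifts to the appellant.
Stage III.3 (appellant, a preponderance, weight is at least 54): (m) net 68−7=61 ≥ 54 — meets.
  All elements met at the final stage.
All stages carried — the appellant prevails on this issue.
Per-issue: Issue I → appellant; Issue II → appellant; Issue III → appellant. The appellant must prevail on a majority of issues; overall, the appellant prevails.

appellant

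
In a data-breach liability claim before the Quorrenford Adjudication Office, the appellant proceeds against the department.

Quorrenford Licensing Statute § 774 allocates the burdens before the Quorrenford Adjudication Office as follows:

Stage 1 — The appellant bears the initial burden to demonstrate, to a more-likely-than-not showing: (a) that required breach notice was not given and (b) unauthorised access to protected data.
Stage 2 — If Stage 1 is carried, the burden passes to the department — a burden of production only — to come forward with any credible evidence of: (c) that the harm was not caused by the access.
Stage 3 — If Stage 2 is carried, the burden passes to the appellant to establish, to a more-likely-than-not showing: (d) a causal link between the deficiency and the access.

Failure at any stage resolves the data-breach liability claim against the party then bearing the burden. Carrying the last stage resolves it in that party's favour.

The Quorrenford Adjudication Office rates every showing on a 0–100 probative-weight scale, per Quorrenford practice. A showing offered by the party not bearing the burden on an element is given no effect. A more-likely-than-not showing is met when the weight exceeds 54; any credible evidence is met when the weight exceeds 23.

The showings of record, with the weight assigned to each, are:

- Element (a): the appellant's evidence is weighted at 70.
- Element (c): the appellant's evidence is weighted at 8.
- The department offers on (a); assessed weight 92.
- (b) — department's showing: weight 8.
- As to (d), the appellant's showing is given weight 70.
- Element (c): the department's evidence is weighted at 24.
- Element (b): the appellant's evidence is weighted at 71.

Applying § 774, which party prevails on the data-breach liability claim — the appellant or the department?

Stage 1 (appellant, a more-likely-than-not showing, weight exceeds 54): (a) 70 (department's 92 disregarded) > 54 — meets; (b) 71 (department's 8 disregarded) > 54 — meets.
  Stage 1 carried; the burden shifts to the department.
Stage 2 (department, any credible evidence, weight exceeds 23): (c) 24 (appellant's 8 disregarded) > 23 — meets.
  Stage 2 carried; the burden shifts to the appellant.
Stage 3 (appellant, a more-likely-than-not showing, weight exceeds 54): (d) 70 > 54 — meets.
  Stage 3 carried; the final stage is satisfied.
Every stage carried; the appellant prevails.

appellant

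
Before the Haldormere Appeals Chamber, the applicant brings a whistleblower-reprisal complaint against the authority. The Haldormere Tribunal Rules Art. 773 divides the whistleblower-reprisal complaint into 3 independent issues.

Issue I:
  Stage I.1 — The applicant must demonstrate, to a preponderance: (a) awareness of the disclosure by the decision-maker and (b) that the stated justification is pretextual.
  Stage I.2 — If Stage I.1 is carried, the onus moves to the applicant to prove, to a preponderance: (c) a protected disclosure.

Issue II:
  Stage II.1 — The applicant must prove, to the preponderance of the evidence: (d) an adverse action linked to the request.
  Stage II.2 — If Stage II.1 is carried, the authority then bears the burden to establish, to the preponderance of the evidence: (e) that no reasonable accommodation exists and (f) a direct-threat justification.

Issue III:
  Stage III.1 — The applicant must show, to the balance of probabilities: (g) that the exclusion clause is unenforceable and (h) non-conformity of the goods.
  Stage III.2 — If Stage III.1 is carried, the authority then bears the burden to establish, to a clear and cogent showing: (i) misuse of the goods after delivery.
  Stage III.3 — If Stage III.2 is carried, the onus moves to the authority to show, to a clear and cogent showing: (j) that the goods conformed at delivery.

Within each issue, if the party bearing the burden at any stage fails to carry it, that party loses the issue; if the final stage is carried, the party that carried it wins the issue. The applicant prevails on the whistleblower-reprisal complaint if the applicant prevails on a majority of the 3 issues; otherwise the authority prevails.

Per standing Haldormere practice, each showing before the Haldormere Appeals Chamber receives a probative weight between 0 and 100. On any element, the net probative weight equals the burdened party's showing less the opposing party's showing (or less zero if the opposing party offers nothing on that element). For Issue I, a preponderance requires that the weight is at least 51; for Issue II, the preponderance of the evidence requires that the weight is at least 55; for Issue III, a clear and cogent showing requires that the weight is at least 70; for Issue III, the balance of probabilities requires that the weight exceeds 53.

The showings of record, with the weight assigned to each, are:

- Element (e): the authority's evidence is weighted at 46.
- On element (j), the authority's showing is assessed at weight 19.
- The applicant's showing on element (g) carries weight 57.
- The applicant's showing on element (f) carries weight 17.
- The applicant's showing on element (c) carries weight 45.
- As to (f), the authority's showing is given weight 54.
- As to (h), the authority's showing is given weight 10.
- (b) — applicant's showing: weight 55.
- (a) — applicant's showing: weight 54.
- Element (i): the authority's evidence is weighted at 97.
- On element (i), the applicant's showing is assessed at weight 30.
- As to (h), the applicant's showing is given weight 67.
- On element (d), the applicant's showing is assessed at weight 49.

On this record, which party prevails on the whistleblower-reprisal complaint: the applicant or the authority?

— Issue I —
At Stage I.1 the applicant must meet a preponderance (weight is at least 51): on (a) the weight is 54, ≥ 51, so (a) meets the standard; on (b) the weight is 55, which does reach 51, so (b) meets the standard.
  Stage I.1 is satisfied; the applicant continues to bear the burden.
At Stage I.2 the applicant must meet a preponderance (weight is at least 51): on (c) the weight is 45, which does not reach 51, so (c) does not meet the standard.
  Stage I.2 not carried; the applicant fails its burden.
So the authority prevails on this issue.
— Issue II —
Stage II.1 (applicant, the preponderance of the evidence, weight is at least 55): (d) 49 < 55 — fails.
  The applicant does not carry Stage II.1.
So the authority prevails on this issue.
— Issue III —
At Stage III.1 the applicant must meet the balance of probabilities (weight exceeds 53): on (g) the weight is 57, > 53, so (g) meets the standard; on (h) the weight is 67 less the opposing 10 gives net 57, > 53, so (h) meets the standard.
  Stage III.1 carried; the burden shifts to the authority.
At Stage III.2 the authority must meet a clear and cogent showing (weight is at least 70): on (i) the weight is 97 less the opposing 30 gives net 67, which does not reach 70, so (i) does not meet the standard.
  The authority does not carry Stage III.2.
The analysis ends at Stage III.2; the applicant prevails on this issue.
Per-issue: Issue I → authority; Issue II → authority; Issue III → applicant. The applicant must prevail on a majority of issues; overall, the authority prevails.

authority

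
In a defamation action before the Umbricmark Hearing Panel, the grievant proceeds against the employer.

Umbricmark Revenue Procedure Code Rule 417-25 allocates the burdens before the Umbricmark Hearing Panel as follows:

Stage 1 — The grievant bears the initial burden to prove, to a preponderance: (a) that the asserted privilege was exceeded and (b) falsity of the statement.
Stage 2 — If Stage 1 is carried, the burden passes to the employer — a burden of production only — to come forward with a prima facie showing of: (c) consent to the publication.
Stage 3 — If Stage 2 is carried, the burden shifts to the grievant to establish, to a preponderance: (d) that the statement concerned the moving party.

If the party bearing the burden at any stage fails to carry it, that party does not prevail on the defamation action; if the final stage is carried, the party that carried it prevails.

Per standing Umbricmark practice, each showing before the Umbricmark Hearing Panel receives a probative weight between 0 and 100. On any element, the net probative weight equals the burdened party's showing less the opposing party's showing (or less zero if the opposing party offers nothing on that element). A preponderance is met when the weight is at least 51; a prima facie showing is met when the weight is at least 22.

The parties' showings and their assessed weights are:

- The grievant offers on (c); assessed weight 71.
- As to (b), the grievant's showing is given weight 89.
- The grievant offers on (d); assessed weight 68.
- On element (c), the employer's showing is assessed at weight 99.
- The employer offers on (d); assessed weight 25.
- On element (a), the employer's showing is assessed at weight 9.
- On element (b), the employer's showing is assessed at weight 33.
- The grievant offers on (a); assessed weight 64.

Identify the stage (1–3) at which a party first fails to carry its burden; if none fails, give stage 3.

stage 3

Stage 1 — burden on grievant; standard: a preponderance (weight is at least 51).
    (a): 64 − 9 = 55 ≥ 51 [met]
    (b): 89 − 33 = 56 ≥ 51 [met]
  Stage 1 carried; the burden shifts to the employer.
Stage 2 — burden on employer; standard: a prima facie showing (weight is at least 22).
    (c): 99 − 71 = 28 ≥ 22 [met]
  All elements met. The burden passes to the grievant.
Stage 3 — burden on grievant; standard: a preponderance (weight is at least 51).
    (d): 68 − 25 = 43 < 51 [not met]
  Stage 3 not carried; the grievant fails its burden.
The analysis ends at Stage 3; the employer prevails.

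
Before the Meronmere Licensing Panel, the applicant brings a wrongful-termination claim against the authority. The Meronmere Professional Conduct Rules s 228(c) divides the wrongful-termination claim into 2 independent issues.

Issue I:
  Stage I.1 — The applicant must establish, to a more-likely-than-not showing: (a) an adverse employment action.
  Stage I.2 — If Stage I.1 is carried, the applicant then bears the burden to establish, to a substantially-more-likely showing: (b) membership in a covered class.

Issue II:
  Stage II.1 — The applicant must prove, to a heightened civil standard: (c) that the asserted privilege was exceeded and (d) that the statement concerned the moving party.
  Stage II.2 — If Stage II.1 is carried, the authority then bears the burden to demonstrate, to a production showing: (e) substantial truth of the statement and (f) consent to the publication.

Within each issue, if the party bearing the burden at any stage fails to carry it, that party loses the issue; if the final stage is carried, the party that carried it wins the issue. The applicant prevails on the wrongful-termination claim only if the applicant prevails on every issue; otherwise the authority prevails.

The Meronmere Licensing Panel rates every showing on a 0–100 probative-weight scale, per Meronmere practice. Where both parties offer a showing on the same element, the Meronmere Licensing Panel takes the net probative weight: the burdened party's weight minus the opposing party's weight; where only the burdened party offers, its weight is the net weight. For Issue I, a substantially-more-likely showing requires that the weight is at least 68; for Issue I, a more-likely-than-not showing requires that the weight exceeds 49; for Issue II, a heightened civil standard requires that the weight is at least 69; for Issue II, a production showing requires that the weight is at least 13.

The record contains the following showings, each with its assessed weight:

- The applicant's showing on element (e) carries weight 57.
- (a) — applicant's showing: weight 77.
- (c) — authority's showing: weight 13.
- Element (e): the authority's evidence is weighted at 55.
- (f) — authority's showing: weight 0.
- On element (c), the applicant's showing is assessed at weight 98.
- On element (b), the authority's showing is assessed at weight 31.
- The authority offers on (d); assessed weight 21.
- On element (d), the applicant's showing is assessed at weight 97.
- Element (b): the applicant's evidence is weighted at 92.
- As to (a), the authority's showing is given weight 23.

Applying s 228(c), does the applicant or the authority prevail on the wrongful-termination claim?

— Issue I —
Stage I.1 (applicant, a more-likely-than-not showing, weight exceeds 49): (a) net 77−23=54 > 49 — meets.
  Stage I.1 carried; the burden remains with the applicant.
Stage I.2 (applicant, a substantially-more-likely showing, weight is at least 68): (b) net 92−31=61 < 68 — fails.
  The applicant does not carry Stage I.2.
The authority prevails on this issue.
— Issue II —
Stage II.1 — burden on applicant; standard: a heightened civil standard (weight is at least 69).
    (c): 98 − 13 = 85 ≥ 69 [met]
    (d): 97 − 21 = 76 ≥ 69 [met]
  The applicant carries Stage II.1; the authority now bears the burden.
Stage II.2 — burden on authority; standard: a production showing (weight is at least 13).
    (e): 55 − 57 = -2 < 13 [not met]
    (f): 0 < 13 [not met]
  Stage II.2 not carried; the authority fails its burden.
The analysis ends at Stage II.2; the applicant prevails on this issue.
Per-issue: Issue I → authority; Issue II → applicant. The applicant must prevail on every issue; overall, the authority prevails.

authority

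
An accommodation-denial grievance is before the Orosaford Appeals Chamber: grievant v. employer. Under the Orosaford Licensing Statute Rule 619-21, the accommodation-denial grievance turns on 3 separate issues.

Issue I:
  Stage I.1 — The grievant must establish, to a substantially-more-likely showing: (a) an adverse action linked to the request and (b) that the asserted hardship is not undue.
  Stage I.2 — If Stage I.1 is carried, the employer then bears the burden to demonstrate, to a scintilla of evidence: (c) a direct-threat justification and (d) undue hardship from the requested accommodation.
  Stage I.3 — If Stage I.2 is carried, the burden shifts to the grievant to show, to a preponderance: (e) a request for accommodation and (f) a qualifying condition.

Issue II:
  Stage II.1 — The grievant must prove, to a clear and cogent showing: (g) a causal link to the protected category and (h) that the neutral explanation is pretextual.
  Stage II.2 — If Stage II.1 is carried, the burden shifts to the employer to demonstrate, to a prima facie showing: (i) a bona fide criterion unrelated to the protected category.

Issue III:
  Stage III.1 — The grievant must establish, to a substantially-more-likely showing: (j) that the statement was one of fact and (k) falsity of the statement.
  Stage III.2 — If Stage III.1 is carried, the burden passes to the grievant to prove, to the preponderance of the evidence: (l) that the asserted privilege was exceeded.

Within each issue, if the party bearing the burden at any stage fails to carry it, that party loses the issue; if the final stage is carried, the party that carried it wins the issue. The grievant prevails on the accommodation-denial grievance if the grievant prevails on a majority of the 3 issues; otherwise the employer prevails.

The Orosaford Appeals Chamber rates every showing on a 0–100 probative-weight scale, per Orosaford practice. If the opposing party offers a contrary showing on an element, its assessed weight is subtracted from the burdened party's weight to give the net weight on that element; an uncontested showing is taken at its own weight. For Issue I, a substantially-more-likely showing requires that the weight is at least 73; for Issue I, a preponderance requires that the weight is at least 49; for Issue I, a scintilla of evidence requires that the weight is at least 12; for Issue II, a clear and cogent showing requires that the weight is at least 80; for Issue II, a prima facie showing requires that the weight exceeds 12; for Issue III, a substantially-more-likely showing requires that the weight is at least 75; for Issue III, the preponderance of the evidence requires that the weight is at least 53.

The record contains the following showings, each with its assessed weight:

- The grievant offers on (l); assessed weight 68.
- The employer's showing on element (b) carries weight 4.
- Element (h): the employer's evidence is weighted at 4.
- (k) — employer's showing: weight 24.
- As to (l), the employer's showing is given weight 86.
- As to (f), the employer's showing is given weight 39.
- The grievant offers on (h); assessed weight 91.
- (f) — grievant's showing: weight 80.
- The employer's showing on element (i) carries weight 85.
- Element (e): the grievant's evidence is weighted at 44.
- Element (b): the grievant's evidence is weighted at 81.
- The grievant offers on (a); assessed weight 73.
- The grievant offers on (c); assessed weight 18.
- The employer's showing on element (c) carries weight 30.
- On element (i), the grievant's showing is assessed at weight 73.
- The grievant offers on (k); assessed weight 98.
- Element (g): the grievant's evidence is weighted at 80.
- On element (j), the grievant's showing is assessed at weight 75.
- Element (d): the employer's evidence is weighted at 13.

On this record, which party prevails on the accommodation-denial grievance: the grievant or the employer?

— Issue I —
Stage I.1 — burden on grievant; standard: a substantially-more-likely showing (weight is at least 73).
    (a): 73 ≥ 73 [met]
    (b): 81 − 4 = 77 ≥ 73 [met]
  The grievant carries Stage I.1; the employer now bears the burden.
Stage I.2 — burden on employer; standard: a scintilla of evidence (weight is at least 12).
    (c): 30 − 18 = 12 ≥ 12 [met]
    (d): 13 ≥ 12 [met]
  Stage I.2 carried; the burden shifts to the grievant.
Stage I.3 — burden on grievant; standard: a preponderance (weight is at least 49).
    (e): 44 < 49 [not met]
    (f): 80 − 39 = 41 < 49 [not met]
  The grievant does not carry Stage I.3.
So the employer prevails on this issue.
— Issue II —
Stage II.1 (grievant, a clear and cogent showing, weight is at least 80): (g) 80 ≥ 80 — meets; (h) net 91−4=87 ≥ 80 — meets.
  Stage II.1 carried; the burden shifts to the employer.
Stage II.2 (employer, a prima facie showing, weight exceeds 12): (i) net 85−73=12 ≤ 12 — fails.
  The employer does not carry Stage II.2.
The analysis ends at Stage II.2; the grievant prevails on this issue.
— Issue III —
At Stage III.1 the grievant must meet a substantially-more-likely showing (weight is at least 75): on (j) the weight is 75, ≥ 75, so (j) meets the standard; on (k) the weight is 98 less the opposing 24 gives net 74, which does not reach 75, so (k) does not meet the standard.
  The grievant does not carry Stage III.1.
The employer prevails on this issue.
Per-issue: Issue I → employer; Issue II → grievant; Issue III → employer. The grievant must prevail on a majority of issues; overall, the employer prevails.

employer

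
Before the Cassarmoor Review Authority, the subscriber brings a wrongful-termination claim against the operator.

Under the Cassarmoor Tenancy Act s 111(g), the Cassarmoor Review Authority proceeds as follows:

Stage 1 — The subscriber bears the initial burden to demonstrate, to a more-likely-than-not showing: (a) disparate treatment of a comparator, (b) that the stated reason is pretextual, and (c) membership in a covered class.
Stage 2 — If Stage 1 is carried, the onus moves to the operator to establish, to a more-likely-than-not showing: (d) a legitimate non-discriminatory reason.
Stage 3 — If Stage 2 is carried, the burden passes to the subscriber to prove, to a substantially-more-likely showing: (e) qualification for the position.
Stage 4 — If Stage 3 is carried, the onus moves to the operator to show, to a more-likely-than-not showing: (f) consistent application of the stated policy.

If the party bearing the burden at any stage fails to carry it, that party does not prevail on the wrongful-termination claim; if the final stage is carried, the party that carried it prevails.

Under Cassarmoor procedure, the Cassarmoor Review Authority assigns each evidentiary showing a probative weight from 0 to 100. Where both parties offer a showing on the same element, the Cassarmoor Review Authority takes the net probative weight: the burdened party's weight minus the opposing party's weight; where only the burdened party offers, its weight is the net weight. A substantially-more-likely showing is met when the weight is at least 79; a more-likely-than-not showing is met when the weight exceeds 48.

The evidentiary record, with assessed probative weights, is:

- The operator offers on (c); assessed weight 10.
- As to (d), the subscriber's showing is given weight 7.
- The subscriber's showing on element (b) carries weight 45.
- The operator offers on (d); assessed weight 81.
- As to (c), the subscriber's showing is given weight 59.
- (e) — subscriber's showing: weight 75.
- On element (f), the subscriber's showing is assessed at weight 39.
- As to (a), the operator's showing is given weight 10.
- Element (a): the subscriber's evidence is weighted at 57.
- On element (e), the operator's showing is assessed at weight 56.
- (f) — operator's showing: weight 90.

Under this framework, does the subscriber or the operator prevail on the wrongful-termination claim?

operator

Stage 1 — burden on subscriber; standard: a more-likely-than-not showing (weight exceeds 48).
    (a): 57 − 10 = 47 ≤ 48 [not met]
    (b): 45 ≤ 48 [not met]
    (c): 59 − 10 = 49 > 48 [met]
  Not every element is met, so the subscriber fails to carry Stage 1.
The analysis ends at Stage 1; the operator prevails.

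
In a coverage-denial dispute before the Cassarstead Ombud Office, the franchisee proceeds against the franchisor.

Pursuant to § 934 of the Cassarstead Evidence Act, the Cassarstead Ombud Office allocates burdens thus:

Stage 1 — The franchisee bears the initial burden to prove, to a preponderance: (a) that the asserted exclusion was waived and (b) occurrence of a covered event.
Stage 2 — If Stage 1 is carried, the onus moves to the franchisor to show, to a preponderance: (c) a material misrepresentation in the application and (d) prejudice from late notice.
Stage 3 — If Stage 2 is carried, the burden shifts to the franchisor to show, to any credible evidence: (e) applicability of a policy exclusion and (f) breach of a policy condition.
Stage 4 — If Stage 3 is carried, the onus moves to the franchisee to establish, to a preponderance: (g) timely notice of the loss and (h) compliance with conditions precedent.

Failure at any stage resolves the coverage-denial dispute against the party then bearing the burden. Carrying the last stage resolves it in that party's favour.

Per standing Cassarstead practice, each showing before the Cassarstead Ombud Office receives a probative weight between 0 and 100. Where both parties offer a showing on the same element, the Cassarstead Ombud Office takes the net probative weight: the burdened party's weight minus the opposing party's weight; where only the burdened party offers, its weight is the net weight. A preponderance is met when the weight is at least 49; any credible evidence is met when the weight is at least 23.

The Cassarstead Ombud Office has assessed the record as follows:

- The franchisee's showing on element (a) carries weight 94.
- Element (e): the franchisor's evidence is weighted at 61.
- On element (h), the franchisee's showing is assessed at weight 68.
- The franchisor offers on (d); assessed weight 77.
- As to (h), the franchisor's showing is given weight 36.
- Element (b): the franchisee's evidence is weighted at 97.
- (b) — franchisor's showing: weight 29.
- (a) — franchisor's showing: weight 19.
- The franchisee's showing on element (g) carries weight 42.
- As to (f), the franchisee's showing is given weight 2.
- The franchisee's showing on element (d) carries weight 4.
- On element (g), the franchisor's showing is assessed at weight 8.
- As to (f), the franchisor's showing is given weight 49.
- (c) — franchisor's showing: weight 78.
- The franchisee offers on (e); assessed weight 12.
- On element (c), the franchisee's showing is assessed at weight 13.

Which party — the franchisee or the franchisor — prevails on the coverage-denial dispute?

franchisor

At Stage 1 the franchisee must meet a preponderance (weight is at least 49): on (a) the weight is 94 less the opposing 19 gives net 75, which does reach 49, so (a) meets the standard; on (b) the weight is 97 less the opposing 29 gives net 68, which does reach 49, so (b) meets the standard.
  The franchisee carries Stage 1; the franchisor now bears the burden.
At Stage 2 the franchisor must meet a preponderance (weight is at least 49): on (c) the weight is 78 less the opposing 13 gives net 65, ≥ 49, so (c) meets the standard; on (d) the weight is 77 less the opposing 4 gives net 73, which does reach 49, so (d) meets the standard.
  Stage 2 is satisfied; the franchisor continues to bear the burden.
At Stage 3 the franchisor must meet any credible evidence (weight is at least 23): on (e) the weight is 61 less the opposing 12 gives net 49, ≥ 23, so (e) meets the standard; on (f) the weight is 49 less the opposing 2 gives net 47, ≥ 23, so (f) meets the standard.
  Stage 3 carried; the burden shifts to the franchisee.
At Stage 4 the franchisee must meet a preponderance (weight is at least 49): on (g) the weight is 42 less the opposing 8 gives net 34, which does not reach 49, so (g) does not meet the standard; on (h) the weight is 68 less the opposing 36 gives net 32, < 49, so (h) does not meet the standard.
  Stage 4 not carried; the franchisee fails its burden.
So the franchisor prevails.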